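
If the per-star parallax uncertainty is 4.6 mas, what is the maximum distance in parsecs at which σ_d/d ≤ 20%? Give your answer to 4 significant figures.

σ_d/d = σ_p/p, so the condition is σ_p/p ≤ 0.20, i.e. p ≥ σ_p/0.20.
p_min = 4.6/0.20 = 23 mas = 0.023 arcsec.
d_max = 1/p_min = 1/0.023 = 43.478 pc.

43.48 pc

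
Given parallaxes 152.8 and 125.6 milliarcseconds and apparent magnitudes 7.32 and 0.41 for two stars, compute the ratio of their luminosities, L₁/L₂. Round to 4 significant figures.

L₁/L₂ = 0.001163

d₁ = 1/p₁ = 1/0.1528″ = 6.5445 pc; d₂ = 1/p₂ = 1/0.1256″ = 7.9618 pc.
M₁ = m₁ − 5 log₁₀ d₁ + 5 = 7.32 − 4.0794 + 5 = 8.2406.
M₂ = 0.41 − 4.5051 + 5 = 0.9049.
L₁/L₂ = 10^(0.4(M₂ − M₁)) = 10^(0.4 × (-7.3357)) = 10^(-2.93428) = 0.0011634.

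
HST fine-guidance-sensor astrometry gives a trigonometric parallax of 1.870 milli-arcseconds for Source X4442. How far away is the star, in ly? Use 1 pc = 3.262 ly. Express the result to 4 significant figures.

1744 ly

p = 1.870 milli-arcseconds = 0.001870 arcsec.
d = 1/p = 1/0.001870 = 534.76 pc.
In light-years: 534.76 × 3.262 = 1744.4 ly.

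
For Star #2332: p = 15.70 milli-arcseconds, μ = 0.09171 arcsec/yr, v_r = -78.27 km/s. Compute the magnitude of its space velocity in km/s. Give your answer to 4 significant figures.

83.02 km/s

d = 1/p = 1/0.01570″ = 63.694 pc.
v_t = 4.740 μ d = 4.740 × 0.09171 × 63.694 = 27.688 km/s.
v = √(v_r² + v_t²) = √((-78.27)² + 27.688²) = √6892.82 = 83.023 km/s.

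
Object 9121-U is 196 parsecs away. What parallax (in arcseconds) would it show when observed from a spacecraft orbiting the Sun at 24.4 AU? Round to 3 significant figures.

0.124 arcsec

p (arcsec) = B (AU) / d (pc).
p = 24.4 / 196 = 0.12449 arcsec.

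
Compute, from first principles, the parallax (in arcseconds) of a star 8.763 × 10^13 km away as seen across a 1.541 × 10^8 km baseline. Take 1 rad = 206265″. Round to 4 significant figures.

θ ≈ B/d = (1.541 × 10^8) / (8.763 × 10^13) = 1.7585 × 10^-6 rad.
In arcseconds: 1.7585 × 10^-6 × 206265 = 0.36272″.

0.3627 arcsec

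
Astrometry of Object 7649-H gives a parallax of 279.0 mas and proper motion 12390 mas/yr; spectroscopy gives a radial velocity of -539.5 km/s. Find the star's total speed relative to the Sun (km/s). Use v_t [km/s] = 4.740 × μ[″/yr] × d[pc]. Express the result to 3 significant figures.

579 km/s

d = 1/p = 1/0.2790″ = 3.5842 pc.
μ = 12390 mas/yr = 12.39 ″/yr.
v_t = 4.740 μ d = 4.740 × 12.39 × 3.5842 = 210.5 km/s.
v = √(v_r² + v_t²) = √((-539.5)² + 210.5²) = √335371 = 579.11 km/s.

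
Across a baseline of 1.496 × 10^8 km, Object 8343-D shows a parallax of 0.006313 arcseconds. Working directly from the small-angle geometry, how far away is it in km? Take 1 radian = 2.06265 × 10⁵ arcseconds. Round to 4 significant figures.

4.888 × 10^15 km

θ = 0.006313″ = 0.006313/206265 = 3.0606 × 10^-8 rad.
d = B/θ = (1.496 × 10^8) / (3.0606 × 10^-8) = 4.8879 × 10^15 km.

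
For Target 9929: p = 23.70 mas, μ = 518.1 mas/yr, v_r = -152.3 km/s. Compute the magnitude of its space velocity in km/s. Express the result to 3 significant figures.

184 km/s

d = 1/p = 1/0.02370″ = 42.194 pc.
μ = 518.1 mas/yr = 0.5181 ″/yr.
v_t = 4.740 μ d = 4.740 × 0.5181 × 42.194 = 103.62 km/s.
v = √(v_r² + v_t²) = √((-152.3)² + 103.62²) = √33932.4 = 184.21 km/s.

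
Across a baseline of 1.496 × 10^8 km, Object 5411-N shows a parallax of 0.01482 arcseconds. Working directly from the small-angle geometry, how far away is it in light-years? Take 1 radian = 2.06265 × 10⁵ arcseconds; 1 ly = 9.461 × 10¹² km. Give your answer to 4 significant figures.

θ = 0.01482″ = 0.01482/206265 = 7.1849 × 10^-8 rad.
d = B/θ = (1.496 × 10^8) / (7.1849 × 10^-8) = 2.0821 × 10^15 km = (2.0821 × 10^15) / (9.461 × 10^12) ly = 220.07 ly.

220.1 ly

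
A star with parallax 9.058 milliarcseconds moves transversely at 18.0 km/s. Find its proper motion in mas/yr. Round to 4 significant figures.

d = 1/p = 1/0.009058″ = 110.4 pc.
μ = v_t / (4.74 d) = 18.0 / (4.74 × 110.4) = 18.0 / 523.3 = 0.034397 ″/yr = 34.397 mas/yr.

34.40 mas/yr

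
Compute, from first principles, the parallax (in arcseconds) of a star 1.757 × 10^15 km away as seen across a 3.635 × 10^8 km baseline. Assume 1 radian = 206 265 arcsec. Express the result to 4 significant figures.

θ ≈ B/d = (3.635 × 10^8) / (1.757 × 10^15) = 2.0689 × 10^-7 rad.
In arcseconds: 2.0689 × 10^-7 × 206265 = 0.042674″.

0.04267 arcsec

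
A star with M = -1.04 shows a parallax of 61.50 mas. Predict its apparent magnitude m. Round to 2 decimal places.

m = 0.02

d = 1/p = 1/0.06150″ = 16.26 pc.
m − M = 5 log₁₀ d − 5 = 5 log₁₀(16.26) − 5 = 6.0556 − 5 = 1.0556.
m = M + (m − M) = -1.04 + 1.0556 = 0.02.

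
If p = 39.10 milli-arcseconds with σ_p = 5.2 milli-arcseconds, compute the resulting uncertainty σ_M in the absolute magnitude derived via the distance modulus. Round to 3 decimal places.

σ_M = 0.289 mag

M = m − 5 log₁₀ d + 5 = m + 5 log₁₀ p + 5, so ∂M/∂p = 5/(p ln 10).
σ_M = (5/ln 10) · (σ_p/p) = 2.1715 × 5.2/39.10 = 2.1715 × 0.13299 = 0.28879.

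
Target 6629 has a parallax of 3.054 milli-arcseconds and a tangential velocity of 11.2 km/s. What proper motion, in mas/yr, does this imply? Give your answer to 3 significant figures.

d = 1/p = 1/0.003054″ = 327.44 pc.
μ = v_t / (4.74 d) = 11.2 / (4.74 × 327.44) = 11.2 / 1552.1 = 0.007216 ″/yr = 7.216 mas/yr.

7.22 mas/yr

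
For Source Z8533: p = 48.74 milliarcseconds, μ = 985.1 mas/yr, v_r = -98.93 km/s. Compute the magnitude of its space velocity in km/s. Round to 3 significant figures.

138 km/s

d = 1/p = 1/0.04874″ = 20.517 pc.
μ = 985.1 mas/yr = 0.9851 ″/yr.
v_t = 4.740 μ d = 4.740 × 0.9851 × 20.517 = 95.802 km/s.
v = √(v_r² + v_t²) = √((-98.93)² + 95.802²) = √18965.2 = 137.71 km/s.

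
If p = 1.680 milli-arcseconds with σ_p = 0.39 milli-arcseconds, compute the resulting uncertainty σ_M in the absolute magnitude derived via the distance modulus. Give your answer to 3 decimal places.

σ_M = 0.504 mag

M = m − 5 log₁₀ d + 5 = m + 5 log₁₀ p + 5, so ∂M/∂p = 5/(p ln 10).
σ_M = (5/ln 10) · (σ_p/p) = 2.1715 × 0.39/1.680 = 2.1715 × 0.23214 = 0.50409.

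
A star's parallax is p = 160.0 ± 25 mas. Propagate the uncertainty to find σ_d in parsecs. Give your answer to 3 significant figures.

d = 1/p, so σ_d = σ_p / p².
σ_d = 0.0250 / (0.1600)² = 0.0250 / 0.0256 = 0.97656 pc.

0.977 pc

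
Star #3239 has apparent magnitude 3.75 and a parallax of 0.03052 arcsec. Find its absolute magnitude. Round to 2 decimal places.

d = 1/p = 1/0.03052″ = 32.765 pc.
m − M = 5 log₁₀(32.765) − 5 = 7.5771 − 5 = 2.5771.
M = m − (m − M) = 3.75 − 2.5771 = 1.17.

M = 1.17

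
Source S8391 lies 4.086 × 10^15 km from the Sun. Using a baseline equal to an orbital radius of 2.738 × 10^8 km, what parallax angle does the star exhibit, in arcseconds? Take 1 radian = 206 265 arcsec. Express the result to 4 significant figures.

0.01382 arcsec

θ ≈ B/d = (2.738 × 10^8) / (4.086 × 10^15) = 6.7009 × 10^-8 rad.
In arcseconds: 6.7009 × 10^-8 × 206265 = 0.013822″.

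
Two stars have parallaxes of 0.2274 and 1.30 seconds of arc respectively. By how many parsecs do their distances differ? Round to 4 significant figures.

d_A = 1/0.2274″ = 4.3975 pc; d_B = 1/1.300″ = 0.76923 pc.
|d_B − d_A| = |0.76923 − 4.3975| = 3.6283 pc.

3.628 pc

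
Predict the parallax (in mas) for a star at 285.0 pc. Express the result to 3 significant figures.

p = 1/d = 1/285 = 0.0035088 arcsec.
= 0.0035088 × 1000 = 3.5088 mas.

3.51 mas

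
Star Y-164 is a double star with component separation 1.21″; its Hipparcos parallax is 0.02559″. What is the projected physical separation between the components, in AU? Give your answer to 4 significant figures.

47.28 AU

d = 1/p = 1/0.02559″ = 39.078 pc.
At distance d (pc), an angle of θ arcsec spans θ·d AU: s = 1.21 × 39.078 = 47.284 AU.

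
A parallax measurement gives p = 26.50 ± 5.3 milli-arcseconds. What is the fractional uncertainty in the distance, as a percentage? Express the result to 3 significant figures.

For d = 1/p, |σ_d/d| = |σ_p/p|.
σ_p/p = 5.3 / 26.50 = 0.2 = 20%.

20.0%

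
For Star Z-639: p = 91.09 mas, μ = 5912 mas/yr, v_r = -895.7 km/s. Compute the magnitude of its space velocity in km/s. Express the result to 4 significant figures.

d = 1/p = 1/0.09109″ = 10.978 pc.
μ = 5912 mas/yr = 5.912 ″/yr.
v_t = 4.740 μ d = 4.740 × 5.912 × 10.978 = 307.64 km/s.
v = √(v_r² + v_t²) = √((-895.7)² + 307.64²) = √896921 = 947.06 km/s.

947.1 km/s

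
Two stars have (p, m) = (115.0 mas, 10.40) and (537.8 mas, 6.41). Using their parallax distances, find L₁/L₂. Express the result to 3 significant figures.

L₁/L₂ = 0.554

d₁ = 1/p₁ = 1/0.1150″ = 8.6957 pc; d₂ = 1/p₂ = 1/0.5378″ = 1.8594 pc.
M₁ = m₁ − 5 log₁₀ d₁ + 5 = 10.40 − 4.6965 + 5 = 10.7035.
M₂ = 6.41 − 1.3469 + 5 = 10.0631.
L₁/L₂ = 10^(0.4(M₂ − M₁)) = 10^(0.4 × (-0.6404)) = 10^(-0.25616) = 0.55442.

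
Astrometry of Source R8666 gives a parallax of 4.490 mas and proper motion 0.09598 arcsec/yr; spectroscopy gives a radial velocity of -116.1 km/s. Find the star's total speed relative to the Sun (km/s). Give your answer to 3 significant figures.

d = 1/p = 1/0.004490″ = 222.72 pc.
v_t = 4.740 μ d = 4.740 × 0.09598 × 222.72 = 101.33 km/s.
v = √(v_r² + v_t²) = √((-116.1)² + 101.33²) = √23747 = 154.1 km/s.

154 km/s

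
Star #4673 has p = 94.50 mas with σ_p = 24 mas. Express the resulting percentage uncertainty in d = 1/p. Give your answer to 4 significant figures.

For d = 1/p, |σ_d/d| = |σ_p/p|.
σ_p/p = 24 / 94.50 = 0.25397 = 25.397%.

25.40%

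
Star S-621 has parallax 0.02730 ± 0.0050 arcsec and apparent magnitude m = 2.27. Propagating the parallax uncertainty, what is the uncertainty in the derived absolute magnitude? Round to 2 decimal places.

M = m − 5 log₁₀ d + 5 = m + 5 log₁₀ p + 5, so ∂M/∂p = 5/(p ln 10).
σ_M = (5/ln 10) · (σ_p/p) = 2.1715 × 0.0050/0.02730 = 2.1715 × 0.18315 = 0.39771.

σ_M = 0.40 mag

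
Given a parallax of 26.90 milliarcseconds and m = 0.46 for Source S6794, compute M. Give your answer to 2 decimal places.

M = -2.39

d = 1/p = 1/0.02690″ = 37.175 pc.
m − M = 5 log₁₀(37.175) − 5 = 7.8513 − 5 = 2.8513.
M = m − (m − M) = 0.46 − 2.8513 = -2.39.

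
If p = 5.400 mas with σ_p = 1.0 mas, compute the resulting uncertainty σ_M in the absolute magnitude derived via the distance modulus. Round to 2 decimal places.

σ_M = 0.40 mag

M = m − 5 log₁₀ d + 5 = m + 5 log₁₀ p + 5, so ∂M/∂p = 5/(p ln 10).
σ_M = (5/ln 10) · (σ_p/p) = 2.1715 × 1.0/5.400 = 2.1715 × 0.18519 = 0.40214.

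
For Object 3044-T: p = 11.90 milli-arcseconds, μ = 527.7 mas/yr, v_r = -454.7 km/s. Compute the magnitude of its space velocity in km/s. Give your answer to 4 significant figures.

500.9 km/s

d = 1/p = 1/0.01190″ = 84.034 pc.
μ = 527.7 mas/yr = 0.5277 ″/yr.
v_t = 4.740 μ d = 4.740 × 0.5277 × 84.034 = 210.19 km/s.
v = √(v_r² + v_t²) = √((-454.7)² + 210.19²) = √250932 = 500.93 km/s.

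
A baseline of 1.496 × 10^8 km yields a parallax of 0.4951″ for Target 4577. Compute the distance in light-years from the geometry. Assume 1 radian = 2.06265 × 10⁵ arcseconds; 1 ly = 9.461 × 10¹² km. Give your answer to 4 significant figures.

θ = 0.4951″ = 0.4951/206265 = 2.4003 × 10^-6 rad.
d = B/θ = (1.496 × 10^8) / (2.4003 × 10^-6) = 6.2326 × 10^13 km = (6.2326 × 10^13) / (9.461 × 10^12) ly = 6.5877 ly.

6.588 ly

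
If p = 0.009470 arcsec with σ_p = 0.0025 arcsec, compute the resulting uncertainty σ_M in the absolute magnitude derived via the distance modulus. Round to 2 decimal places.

M = m − 5 log₁₀ d + 5 = m + 5 log₁₀ p + 5, so ∂M/∂p = 5/(p ln 10).
σ_M = (5/ln 10) · (σ_p/p) = 2.1715 × 0.0025/0.009470 = 2.1715 × 0.26399 = 0.57325.

σ_M = 0.57 mag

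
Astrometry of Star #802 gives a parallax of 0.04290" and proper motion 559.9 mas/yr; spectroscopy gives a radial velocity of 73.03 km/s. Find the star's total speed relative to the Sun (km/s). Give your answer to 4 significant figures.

d = 1/p = 1/0.04290″ = 23.31 pc.
μ = 559.9 mas/yr = 0.5599 ″/yr.
v_t = 4.740 μ d = 4.740 × 0.5599 × 23.31 = 61.863 km/s.
v = √(v_r² + v_t²) = √(73.03² + 61.863²) = √9160.41 = 95.71 km/s.

95.71 km/s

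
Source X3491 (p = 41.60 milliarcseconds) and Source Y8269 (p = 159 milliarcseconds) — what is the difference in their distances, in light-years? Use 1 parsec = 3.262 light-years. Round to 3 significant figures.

d_A = 1/0.04160″ = 24.038 pc; d_B = 1/0.1590″ = 6.2893 pc.
|d_B − d_A| = |6.2893 − 24.038| = 17.749 pc = 17.749 × 3.262 ly = 57.897 ly.

57.9 ly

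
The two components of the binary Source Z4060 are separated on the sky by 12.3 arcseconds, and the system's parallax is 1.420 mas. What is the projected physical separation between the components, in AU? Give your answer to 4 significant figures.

d = 1/p = 1/0.001420″ = 704.23 pc.
At distance d (pc), an angle of θ arcsec spans θ·d AU: s = 12.3 × 704.23 = 8662 AU.

8662 AU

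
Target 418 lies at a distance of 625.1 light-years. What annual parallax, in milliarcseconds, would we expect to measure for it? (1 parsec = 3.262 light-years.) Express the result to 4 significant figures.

5.218 mas

d = 625.1 ly ÷ 3.262 = 191.63 pc.
p = 1/d = 1/191.63 = 0.0052184 arcsec.
= 0.0052184 × 1000 = 5.2184 mas.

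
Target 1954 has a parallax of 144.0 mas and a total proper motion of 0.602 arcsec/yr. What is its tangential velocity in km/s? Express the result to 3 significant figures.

19.8 km/s

d = 1/p = 1/0.1440″ = 6.9444 pc.
v_t = 4.74 × μ × d = 4.74 × 0.602 × 6.9444 = 19.816 km/s.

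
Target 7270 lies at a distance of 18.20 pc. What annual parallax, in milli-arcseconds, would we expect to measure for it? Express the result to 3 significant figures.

54.9 mas

p = 1/d = 1/18.2 = 0.054945 arcsec.
= 0.054945 × 1000 = 54.945 mas.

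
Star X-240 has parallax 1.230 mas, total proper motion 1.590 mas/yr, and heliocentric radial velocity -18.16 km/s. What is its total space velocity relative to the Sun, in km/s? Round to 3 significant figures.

19.2 km/s

d = 1/p = 1/0.001230″ = 813.01 pc.
μ = 1.590 mas/yr = 0.001590 ″/yr.
v_t = 4.740 μ d = 4.740 × 0.001590 × 813.01 = 6.1273 km/s.
v = √(v_r² + v_t²) = √((-18.16)² + 6.1273²) = √367.329 = 19.166 km/s.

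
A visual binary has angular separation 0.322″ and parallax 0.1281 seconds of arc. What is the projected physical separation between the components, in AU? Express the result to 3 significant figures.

2.51 AU

d = 1/p = 1/0.1281″ = 7.8064 pc.
At distance d (pc), an angle of θ arcsec spans θ·d AU: s = 0.322 × 7.8064 = 2.5137 AU.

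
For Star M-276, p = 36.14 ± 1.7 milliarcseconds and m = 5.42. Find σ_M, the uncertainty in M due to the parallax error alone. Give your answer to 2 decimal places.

M = m − 5 log₁₀ d + 5 = m + 5 log₁₀ p + 5, so ∂M/∂p = 5/(p ln 10).
σ_M = (5/ln 10) · (σ_p/p) = 2.1715 × 1.7/36.14 = 2.1715 × 0.047039 = 0.10215.

σ_M = 0.10 mag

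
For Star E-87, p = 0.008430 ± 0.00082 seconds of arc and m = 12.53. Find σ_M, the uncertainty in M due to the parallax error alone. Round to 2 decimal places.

σ_M = 0.21 mag

M = m − 5 log₁₀ d + 5 = m + 5 log₁₀ p + 5, so ∂M/∂p = 5/(p ln 10).
σ_M = (5/ln 10) · (σ_p/p) = 2.1715 × 0.00082/0.008430 = 2.1715 × 0.097272 = 0.21123.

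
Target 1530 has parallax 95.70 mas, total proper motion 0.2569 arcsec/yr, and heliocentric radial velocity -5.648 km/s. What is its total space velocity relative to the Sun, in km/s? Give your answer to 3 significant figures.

d = 1/p = 1/0.09570″ = 10.449 pc.
v_t = 4.740 μ d = 4.740 × 0.2569 × 10.449 = 12.724 km/s.
v = √(v_r² + v_t²) = √((-5.648)² + 12.724²) = √193.8 = 13.921 km/s.

13.9 km/s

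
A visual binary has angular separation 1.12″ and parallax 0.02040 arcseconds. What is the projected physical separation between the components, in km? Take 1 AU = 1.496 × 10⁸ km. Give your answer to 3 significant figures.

d = 1/p = 1/0.02040″ = 49.02 pc.
At distance d (pc), an angle of θ arcsec spans θ·d AU: s = 1.12 × 49.02 = 54.902 AU.
= 54.902 × 1.496 × 10⁸ km = 8.2133 × 10^9 km.

8.21 × 10^9 km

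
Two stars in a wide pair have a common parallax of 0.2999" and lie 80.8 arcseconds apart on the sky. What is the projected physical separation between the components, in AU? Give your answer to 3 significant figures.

d = 1/p = 1/0.2999″ = 3.3344 pc.
At distance d (pc), an angle of θ arcsec spans θ·d AU: s = 80.8 × 3.3344 = 269.42 AU.

269 AU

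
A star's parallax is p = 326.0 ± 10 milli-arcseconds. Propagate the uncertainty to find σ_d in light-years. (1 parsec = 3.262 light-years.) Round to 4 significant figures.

0.3069 ly

d = 1/p, so σ_d = σ_p / p².
σ_d = 0.0100 / (0.3260)² = 0.0100 / 0.10628 = 0.094091 pc = 0.094091 × 3.262 ly = 0.30692 ly.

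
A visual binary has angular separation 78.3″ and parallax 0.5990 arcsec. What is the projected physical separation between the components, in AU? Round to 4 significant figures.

d = 1/p = 1/0.5990″ = 1.6694 pc.
At distance d (pc), an angle of θ arcsec spans θ·d AU: s = 78.3 × 1.6694 = 130.71 AU.

130.7 AU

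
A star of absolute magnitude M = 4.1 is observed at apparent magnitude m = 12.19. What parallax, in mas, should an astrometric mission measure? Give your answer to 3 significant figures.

2.41 mas

m − M = 12.19 − 4.1 = 8.09.
d = 10^((m−M)/5 + 1) = 10^2.618 = 414.95 pc.
p = 1/d = 1/414.95 = 0.0024099 arcsec = 2.4099 mas.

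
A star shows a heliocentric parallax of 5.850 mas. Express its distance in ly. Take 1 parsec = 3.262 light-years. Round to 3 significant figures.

558 ly

p = 5.850 mas = 0.005850 arcsec.
d = 1/p = 1/0.005850 = 170.94 pc.
In light-years: 170.94 × 3.262 = 557.61 ly.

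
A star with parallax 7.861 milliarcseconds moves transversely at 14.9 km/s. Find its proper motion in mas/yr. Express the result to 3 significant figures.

d = 1/p = 1/0.007861″ = 127.21 pc.
μ = v_t / (4.74 d) = 14.9 / (4.74 × 127.21) = 14.9 / 602.98 = 0.024711 ″/yr = 24.711 mas/yr.

24.7 mas/yr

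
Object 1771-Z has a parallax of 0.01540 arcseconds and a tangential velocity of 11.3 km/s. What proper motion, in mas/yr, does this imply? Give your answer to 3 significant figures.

d = 1/p = 1/0.01540″ = 64.935 pc.
μ = v_t / (4.74 d) = 11.3 / (4.74 × 64.935) = 11.3 / 307.79 = 0.036713 ″/yr = 36.713 mas/yr.

36.7 mas/yr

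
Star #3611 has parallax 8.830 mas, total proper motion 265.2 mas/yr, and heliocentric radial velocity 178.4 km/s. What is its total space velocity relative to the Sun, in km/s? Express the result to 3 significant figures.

d = 1/p = 1/0.008830″ = 113.25 pc.
μ = 265.2 mas/yr = 0.2652 ″/yr.
v_t = 4.740 μ d = 4.740 × 0.2652 × 113.25 = 142.36 km/s.
v = √(v_r² + v_t²) = √(178.4² + 142.36²) = √52092.9 = 228.24 km/s.

228 km/s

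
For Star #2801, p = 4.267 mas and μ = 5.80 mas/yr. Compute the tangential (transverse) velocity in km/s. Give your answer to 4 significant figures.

6.443 km/s

d = 1/p = 1/0.004267″ = 234.36 pc.
μ = 5.80 mas/yr = 0.00580 ″/yr.
v_t = 4.74 × μ × d = 4.74 × 0.00580 × 234.36 = 6.443 km/s.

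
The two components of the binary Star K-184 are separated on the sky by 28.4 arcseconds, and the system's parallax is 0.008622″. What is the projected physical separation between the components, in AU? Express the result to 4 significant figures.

d = 1/p = 1/0.008622″ = 115.98 pc.
At distance d (pc), an angle of θ arcsec spans θ·d AU: s = 28.4 × 115.98 = 3293.8 AU.

3294 AU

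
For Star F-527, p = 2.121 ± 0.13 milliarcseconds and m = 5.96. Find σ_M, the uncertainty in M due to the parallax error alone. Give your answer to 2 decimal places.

M = m − 5 log₁₀ d + 5 = m + 5 log₁₀ p + 5, so ∂M/∂p = 5/(p ln 10).
σ_M = (5/ln 10) · (σ_p/p) = 2.1715 × 0.13/2.121 = 2.1715 × 0.061292 = 0.1331.

σ_M = 0.13 mag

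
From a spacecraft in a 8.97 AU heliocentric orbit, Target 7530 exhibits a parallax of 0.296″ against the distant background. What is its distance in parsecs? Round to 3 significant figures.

With baseline B (in AU) and parallax p (in arcsec), d = B/p parsecs.
d = 8.97 / 0.296 = 30.304 pc.

30.3 pc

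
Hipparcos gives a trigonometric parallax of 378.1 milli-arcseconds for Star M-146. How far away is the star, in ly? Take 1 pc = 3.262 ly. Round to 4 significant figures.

p = 378.1 milli-arcseconds = 0.3781 arcsec.
d = 1/p = 1/0.3781 = 2.6448 pc.
In light-years: 2.6448 × 3.262 = 8.6273 ly.

8.627 ly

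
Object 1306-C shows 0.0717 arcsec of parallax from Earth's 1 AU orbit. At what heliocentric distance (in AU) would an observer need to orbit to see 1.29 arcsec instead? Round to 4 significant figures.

17.99 AU

Parallax scales linearly with baseline: p ∝ B, so B = p_target / p_Earth × 1 AU.
B = 1.29 / 0.0717 = 17.992 AU.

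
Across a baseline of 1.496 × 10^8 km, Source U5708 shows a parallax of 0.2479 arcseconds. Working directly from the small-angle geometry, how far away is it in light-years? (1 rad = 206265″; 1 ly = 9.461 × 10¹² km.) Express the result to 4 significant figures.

13.16 ly

θ = 0.2479″ = 0.2479/206265 = 1.2019 × 10^-6 rad.
d = B/θ = (1.496 × 10^8) / (1.2019 × 10^-6) = 1.2447 × 10^14 km = (1.2447 × 10^14) / (9.461 × 10^12) ly = 13.156 ly.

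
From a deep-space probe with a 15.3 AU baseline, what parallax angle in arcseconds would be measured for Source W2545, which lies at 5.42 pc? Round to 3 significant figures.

p (arcsec) = B (AU) / d (pc).
p = 15.3 / 5.42 = 2.8229 arcsec.

2.82 arcsec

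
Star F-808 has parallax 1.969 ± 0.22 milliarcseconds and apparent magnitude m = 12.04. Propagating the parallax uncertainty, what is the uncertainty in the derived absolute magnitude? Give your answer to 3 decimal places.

M = m − 5 log₁₀ d + 5 = m + 5 log₁₀ p + 5, so ∂M/∂p = 5/(p ln 10).
σ_M = (5/ln 10) · (σ_p/p) = 2.1715 × 0.22/1.969 = 2.1715 × 0.11173 = 0.24262.

σ_M = 0.243 mag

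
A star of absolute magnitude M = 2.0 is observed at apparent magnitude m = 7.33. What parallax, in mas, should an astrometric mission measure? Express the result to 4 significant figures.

m − M = 7.33 − 2.0 = 5.33.
d = 10^((m−M)/5 + 1) = 10^2.066 = 116.41 pc.
p = 1/d = 1/116.41 = 0.0085903 arcsec = 8.5903 mas.

8.590 mas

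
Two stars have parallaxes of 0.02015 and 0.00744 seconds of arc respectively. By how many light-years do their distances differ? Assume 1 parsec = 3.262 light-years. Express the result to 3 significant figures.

d_A = 1/0.02015″ = 49.628 pc; d_B = 1/0.007440″ = 134.41 pc.
|d_B − d_A| = |134.41 − 49.628| = 84.782 pc = 84.782 × 3.262 ly = 276.56 ly.

277 ly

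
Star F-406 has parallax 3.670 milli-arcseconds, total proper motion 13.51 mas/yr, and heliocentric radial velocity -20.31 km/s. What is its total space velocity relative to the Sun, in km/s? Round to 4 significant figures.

d = 1/p = 1/0.003670″ = 272.48 pc.
μ = 13.51 mas/yr = 0.01351 ″/yr.
v_t = 4.740 μ d = 4.740 × 0.01351 × 272.48 = 17.449 km/s.
v = √(v_r² + v_t²) = √((-20.31)² + 17.449²) = √716.964 = 26.776 km/s.

26.78 km/s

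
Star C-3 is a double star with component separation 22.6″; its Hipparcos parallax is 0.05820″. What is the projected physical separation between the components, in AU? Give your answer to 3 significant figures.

d = 1/p = 1/0.05820″ = 17.182 pc.
At distance d (pc), an angle of θ arcsec spans θ·d AU: s = 22.6 × 17.182 = 388.31 AU.

388 AU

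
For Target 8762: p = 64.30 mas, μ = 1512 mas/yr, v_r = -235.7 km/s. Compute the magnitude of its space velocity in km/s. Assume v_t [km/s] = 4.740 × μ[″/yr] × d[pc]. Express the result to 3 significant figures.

d = 1/p = 1/0.06430″ = 15.552 pc.
μ = 1512 mas/yr = 1.512 ″/yr.
v_t = 4.740 μ d = 4.740 × 1.512 × 15.552 = 111.46 km/s.
v = √(v_r² + v_t²) = √((-235.7)² + 111.46²) = √67977.8 = 260.73 km/s.

261 km/s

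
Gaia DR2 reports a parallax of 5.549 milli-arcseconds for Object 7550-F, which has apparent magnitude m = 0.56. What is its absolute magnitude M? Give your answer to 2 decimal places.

M = -5.72

d = 1/p = 1/0.005549″ = 180.21 pc.
m − M = 5 log₁₀(180.21) − 5 = 11.2789 − 5 = 6.2789.
M = m − (m − M) = 0.56 − 6.2789 = -5.72.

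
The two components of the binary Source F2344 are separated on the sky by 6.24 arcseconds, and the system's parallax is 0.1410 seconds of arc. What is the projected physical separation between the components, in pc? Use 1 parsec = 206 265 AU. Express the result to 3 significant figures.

d = 1/p = 1/0.1410″ = 7.0922 pc.
At distance d (pc), an angle of θ arcsec spans θ·d AU: s = 6.24 × 7.0922 = 44.255 AU.
= 44.255 / 206265 = 0.00021455 pc.

0.000215 pc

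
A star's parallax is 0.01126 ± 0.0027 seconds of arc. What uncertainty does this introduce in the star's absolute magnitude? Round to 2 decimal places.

M = m − 5 log₁₀ d + 5 = m + 5 log₁₀ p + 5, so ∂M/∂p = 5/(p ln 10).
σ_M = (5/ln 10) · (σ_p/p) = 2.1715 × 0.0027/0.01126 = 2.1715 × 0.23979 = 0.5207.

σ_M = 0.52 mag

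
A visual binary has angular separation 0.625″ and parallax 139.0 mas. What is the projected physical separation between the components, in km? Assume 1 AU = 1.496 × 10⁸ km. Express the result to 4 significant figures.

6.727 × 10^8 km

d = 1/p = 1/0.1390″ = 7.1942 pc.
At distance d (pc), an angle of θ arcsec spans θ·d AU: s = 0.625 × 7.1942 = 4.4964 AU.
= 4.4964 × 1.496 × 10⁸ km = 6.7266 × 10^8 km.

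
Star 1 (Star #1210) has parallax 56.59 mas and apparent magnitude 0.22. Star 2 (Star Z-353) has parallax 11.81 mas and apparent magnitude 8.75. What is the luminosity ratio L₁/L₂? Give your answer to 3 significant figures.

d₁ = 1/p₁ = 1/0.05659″ = 17.671 pc; d₂ = 1/p₂ = 1/0.01181″ = 84.674 pc.
M₁ = m₁ − 5 log₁₀ d₁ + 5 = 0.22 − 6.2363 + 5 = -1.0163.
M₂ = 8.75 − 9.6388 + 5 = 4.1112.
L₁/L₂ = 10^(0.4(M₂ − M₁)) = 10^(0.4 × 5.1275) = 10^2.05100 = 112.46.

L₁/L₂ = 112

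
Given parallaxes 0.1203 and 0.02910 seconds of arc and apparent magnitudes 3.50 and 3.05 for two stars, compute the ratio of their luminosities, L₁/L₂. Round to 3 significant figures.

L₁/L₂ = 0.0387

d₁ = 1/p₁ = 1/0.1203″ = 8.3126 pc; d₂ = 1/p₂ = 1/0.02910″ = 34.364 pc.
M₁ = m₁ − 5 log₁₀ d₁ + 5 = 3.50 − 4.5987 + 5 = 3.9013.
M₂ = 3.05 − 7.6805 + 5 = 0.3695.
L₁/L₂ = 10^(0.4(M₂ − M₁)) = 10^(0.4 × (-3.5318)) = 10^(-1.41272) = 0.038662.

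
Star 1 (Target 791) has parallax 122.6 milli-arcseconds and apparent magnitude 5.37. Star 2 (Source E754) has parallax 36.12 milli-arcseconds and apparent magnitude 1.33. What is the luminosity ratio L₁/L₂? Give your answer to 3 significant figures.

d₁ = 1/p₁ = 1/0.1226″ = 8.1566 pc; d₂ = 1/p₂ = 1/0.03612″ = 27.685 pc.
M₁ = m₁ − 5 log₁₀ d₁ + 5 = 5.37 − 4.5575 + 5 = 5.8125.
M₂ = 1.33 − 7.2112 + 5 = -0.8812.
L₁/L₂ = 10^(0.4(M₂ − M₁)) = 10^(0.4 × (-6.6937)) = 10^(-2.67748) = 0.0021015.

L₁/L₂ = 0.00210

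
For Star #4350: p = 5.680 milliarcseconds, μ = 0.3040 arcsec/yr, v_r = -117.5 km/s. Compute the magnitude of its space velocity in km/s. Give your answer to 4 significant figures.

279.6 km/s

d = 1/p = 1/0.005680″ = 176.06 pc.
v_t = 4.740 μ d = 4.740 × 0.3040 × 176.06 = 253.7 km/s.
v = √(v_r² + v_t²) = √((-117.5)² + 253.7²) = √78169.9 = 279.59 km/s.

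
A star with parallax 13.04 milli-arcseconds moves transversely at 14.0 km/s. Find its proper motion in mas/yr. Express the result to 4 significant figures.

d = 1/p = 1/0.01304″ = 76.687 pc.
μ = v_t / (4.74 d) = 14.0 / (4.74 × 76.687) = 14.0 / 363.5 = 0.038514 ″/yr = 38.514 mas/yr.

38.51 mas/yr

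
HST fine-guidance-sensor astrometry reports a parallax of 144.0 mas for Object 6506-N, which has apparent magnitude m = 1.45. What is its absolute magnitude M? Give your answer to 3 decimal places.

M = 2.242

d = 1/p = 1/0.1440″ = 6.9444 pc.
m − M = 5 log₁₀(6.9444) − 5 = 4.2082 − 5 = -0.7918.
M = m − (m − M) = 1.45 − (-0.7918) = 2.242.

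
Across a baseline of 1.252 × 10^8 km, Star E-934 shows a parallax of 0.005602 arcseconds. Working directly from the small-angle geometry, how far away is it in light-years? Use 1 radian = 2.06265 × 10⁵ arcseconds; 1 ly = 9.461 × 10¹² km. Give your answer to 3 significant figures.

487 ly

θ = 0.005602″ = 0.005602/206265 = 2.7159 × 10^-8 rad.
d = B/θ = (1.252 × 10^8) / (2.7159 × 10^-8) = 4.6099 × 10^15 km = (4.6099 × 10^15) / (9.461 × 10^12) ly = 487.25 ly.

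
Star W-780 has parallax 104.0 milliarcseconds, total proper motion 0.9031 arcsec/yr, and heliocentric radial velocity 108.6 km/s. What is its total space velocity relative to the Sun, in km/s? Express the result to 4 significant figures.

116.1 km/s

d = 1/p = 1/0.1040″ = 9.6154 pc.
v_t = 4.740 μ d = 4.740 × 0.9031 × 9.6154 = 41.161 km/s.
v = √(v_r² + v_t²) = √(108.6² + 41.161²) = √13488.2 = 116.14 km/s.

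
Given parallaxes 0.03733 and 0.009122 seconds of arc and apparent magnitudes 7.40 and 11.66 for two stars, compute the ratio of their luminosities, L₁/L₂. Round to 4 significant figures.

d₁ = 1/p₁ = 1/0.03733″ = 26.788 pc; d₂ = 1/p₂ = 1/0.009122″ = 109.63 pc.
M₁ = m₁ − 5 log₁₀ d₁ + 5 = 7.40 − 7.1397 + 5 = 5.2603.
M₂ = 11.66 − 10.1996 + 5 = 6.4604.
L₁/L₂ = 10^(0.4(M₂ − M₁)) = 10^(0.4 × 1.2001) = 10^0.48004 = 3.0202.

L₁/L₂ = 3.020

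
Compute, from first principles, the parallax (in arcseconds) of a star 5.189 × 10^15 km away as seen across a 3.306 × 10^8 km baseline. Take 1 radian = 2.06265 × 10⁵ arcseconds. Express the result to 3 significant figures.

θ ≈ B/d = (3.306 × 10^8) / (5.189 × 10^15) = 6.3712 × 10^-8 rad.
In arcseconds: 6.3712 × 10^-8 × 206265 = 0.013142″.

0.0131 arcsec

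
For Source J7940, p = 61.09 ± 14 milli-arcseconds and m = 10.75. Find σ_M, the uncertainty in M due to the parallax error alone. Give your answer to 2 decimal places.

σ_M = 0.50 mag

M = m − 5 log₁₀ d + 5 = m + 5 log₁₀ p + 5, so ∂M/∂p = 5/(p ln 10).
σ_M = (5/ln 10) · (σ_p/p) = 2.1715 × 14/61.09 = 2.1715 × 0.22917 = 0.49764.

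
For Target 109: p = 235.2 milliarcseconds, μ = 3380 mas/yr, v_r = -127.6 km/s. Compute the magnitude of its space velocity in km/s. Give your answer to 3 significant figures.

d = 1/p = 1/0.2352″ = 4.2517 pc.
μ = 3380 mas/yr = 3.380 ″/yr.
v_t = 4.740 μ d = 4.740 × 3.380 × 4.2517 = 68.117 km/s.
v = √(v_r² + v_t²) = √((-127.6)² + 68.117²) = √20921.7 = 144.64 km/s.

145 km/s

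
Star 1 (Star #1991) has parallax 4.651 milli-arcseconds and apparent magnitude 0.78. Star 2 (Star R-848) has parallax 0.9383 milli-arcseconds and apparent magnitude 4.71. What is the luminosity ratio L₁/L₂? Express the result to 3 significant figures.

d₁ = 1/p₁ = 1/0.004651″ = 215.01 pc; d₂ = 1/p₂ = 1/0.0009383″ = 1065.8 pc.
M₁ = m₁ − 5 log₁₀ d₁ + 5 = 0.78 − 11.6623 + 5 = -5.8823.
M₂ = 4.71 − 15.1384 + 5 = -5.4284.
L₁/L₂ = 10^(0.4(M₂ − M₁)) = 10^(0.4 × 0.4539) = 10^0.18156 = 1.519.

L₁/L₂ = 1.52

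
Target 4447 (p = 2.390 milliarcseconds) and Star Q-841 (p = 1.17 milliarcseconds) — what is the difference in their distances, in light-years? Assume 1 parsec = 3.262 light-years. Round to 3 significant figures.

d_A = 1/0.002390″ = 418.41 pc; d_B = 1/0.001170″ = 854.7 pc.
|d_B − d_A| = |854.7 − 418.41| = 436.29 pc = 436.29 × 3.262 ly = 1423.2 ly.

1420 ly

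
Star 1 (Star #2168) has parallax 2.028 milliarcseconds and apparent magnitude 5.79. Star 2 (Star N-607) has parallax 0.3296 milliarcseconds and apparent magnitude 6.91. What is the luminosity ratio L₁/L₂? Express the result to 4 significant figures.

d₁ = 1/p₁ = 1/0.002028″ = 493.1 pc; d₂ = 1/p₂ = 1/0.0003296″ = 3034 pc.
M₁ = m₁ − 5 log₁₀ d₁ + 5 = 5.79 − 13.4647 + 5 = -2.6747.
M₂ = 6.91 − 17.4101 + 5 = -5.5001.
L₁/L₂ = 10^(0.4(M₂ − M₁)) = 10^(0.4 × (-2.8254)) = 10^(-1.13016) = 0.074104.

L₁/L₂ = 0.07410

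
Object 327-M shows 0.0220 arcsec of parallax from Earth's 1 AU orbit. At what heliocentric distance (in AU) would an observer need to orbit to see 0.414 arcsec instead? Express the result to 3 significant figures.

18.8 AU

Parallax scales linearly with baseline: p ∝ B, so B = p_target / p_Earth × 1 AU.
B = 0.414 / 0.0220 = 18.818 AU.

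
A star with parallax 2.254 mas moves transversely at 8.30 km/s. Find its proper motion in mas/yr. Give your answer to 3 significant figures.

3.95 mas/yr

d = 1/p = 1/0.002254″ = 443.66 pc.
μ = v_t / (4.74 d) = 8.30 / (4.74 × 443.66) = 8.30 / 2102.9 = 0.0039469 ″/yr = 3.9469 mas/yr.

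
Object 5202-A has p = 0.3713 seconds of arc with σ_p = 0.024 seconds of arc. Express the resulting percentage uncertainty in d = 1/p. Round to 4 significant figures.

6.464%

For d = 1/p, |σ_d/d| = |σ_p/p|.
σ_p/p = 0.024 / 0.3713 = 0.064638 = 6.4638%.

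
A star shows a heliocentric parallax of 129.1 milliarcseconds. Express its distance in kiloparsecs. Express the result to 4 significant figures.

p = 129.1 milliarcseconds = 0.1291 arcsec.
d = 1/p = 1/0.1291 = 7.7459 pc.
= 0.0077459 kpc.

0.007746 kpc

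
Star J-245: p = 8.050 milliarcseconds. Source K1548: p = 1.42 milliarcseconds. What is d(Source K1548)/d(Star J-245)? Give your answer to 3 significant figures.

Since d = 1/p, d_B/d_A = p_A/p_B.
= 8.050 / 1.42 = 5.669.

5.67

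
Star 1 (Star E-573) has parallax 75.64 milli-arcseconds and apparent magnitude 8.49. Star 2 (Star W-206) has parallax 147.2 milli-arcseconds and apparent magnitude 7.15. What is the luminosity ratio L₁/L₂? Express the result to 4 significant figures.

L₁/L₂ = 1.102

d₁ = 1/p₁ = 1/0.07564″ = 13.221 pc; d₂ = 1/p₂ = 1/0.1472″ = 6.7935 pc.
M₁ = m₁ − 5 log₁₀ d₁ + 5 = 8.49 − 5.6063 + 5 = 7.8837.
M₂ = 7.15 − 4.1605 + 5 = 7.9895.
L₁/L₂ = 10^(0.4(M₂ − M₁)) = 10^(0.4 × 0.1058) = 10^0.04232 = 1.1024.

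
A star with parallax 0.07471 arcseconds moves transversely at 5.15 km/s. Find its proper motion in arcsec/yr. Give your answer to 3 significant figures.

0.0812 arcsec/yr

d = 1/p = 1/0.07471″ = 13.385 pc.
μ = v_t / (4.74 d) = 5.15 / (4.74 × 13.385) = 5.15 / 63.445 = 0.081173 ″/yr.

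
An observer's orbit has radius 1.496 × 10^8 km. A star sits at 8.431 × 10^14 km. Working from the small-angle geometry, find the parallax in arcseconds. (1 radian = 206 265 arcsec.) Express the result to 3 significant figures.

θ ≈ B/d = (1.496 × 10^8) / (8.431 × 10^14) = 1.7744 × 10^-7 rad.
In arcseconds: 1.7744 × 10^-7 × 206265 = 0.0366″.

0.0366 arcsec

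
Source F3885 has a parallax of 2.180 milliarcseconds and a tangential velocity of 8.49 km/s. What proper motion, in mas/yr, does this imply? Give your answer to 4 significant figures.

3.905 mas/yr

d = 1/p = 1/0.002180″ = 458.72 pc.
μ = v_t / (4.74 d) = 8.49 / (4.74 × 458.72) = 8.49 / 2174.3 = 0.0039047 ″/yr = 3.9047 mas/yr.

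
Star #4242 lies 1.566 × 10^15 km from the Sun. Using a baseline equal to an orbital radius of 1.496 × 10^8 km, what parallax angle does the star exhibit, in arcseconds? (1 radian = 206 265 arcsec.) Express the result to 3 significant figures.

0.0197 arcsec

θ ≈ B/d = (1.496 × 10^8) / (1.566 × 10^15) = 9.5530 × 10^-8 rad.
In arcseconds: 9.5530 × 10^-8 × 206265 = 0.019704″.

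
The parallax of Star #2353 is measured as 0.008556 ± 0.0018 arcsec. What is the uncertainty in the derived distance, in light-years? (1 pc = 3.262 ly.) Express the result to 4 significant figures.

80.21 ly

d = 1/p, so σ_d = σ_p / p².
σ_d = 0.00180 / (0.008556)² = 0.00180 / 0.000073205 = 24.588 pc = 24.588 × 3.262 ly = 80.206 ly.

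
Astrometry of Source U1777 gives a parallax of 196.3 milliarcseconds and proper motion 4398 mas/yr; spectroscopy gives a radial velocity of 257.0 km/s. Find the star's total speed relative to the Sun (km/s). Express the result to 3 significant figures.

d = 1/p = 1/0.1963″ = 5.0942 pc.
μ = 4398 mas/yr = 4.398 ″/yr.
v_t = 4.740 μ d = 4.740 × 4.398 × 5.0942 = 106.2 km/s.
v = √(v_r² + v_t²) = √(257.0² + 106.2²) = √77327.4 = 278.08 km/s.

278 km/s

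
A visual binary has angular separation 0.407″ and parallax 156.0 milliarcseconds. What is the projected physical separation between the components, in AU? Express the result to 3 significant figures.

d = 1/p = 1/0.1560″ = 6.4103 pc.
At distance d (pc), an angle of θ arcsec spans θ·d AU: s = 0.407 × 6.4103 = 2.609 AU.

2.61 AU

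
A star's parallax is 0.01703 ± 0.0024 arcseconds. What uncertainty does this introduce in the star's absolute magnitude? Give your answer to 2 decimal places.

M = m − 5 log₁₀ d + 5 = m + 5 log₁₀ p + 5, so ∂M/∂p = 5/(p ln 10).
σ_M = (5/ln 10) · (σ_p/p) = 2.1715 × 0.0024/0.01703 = 2.1715 × 0.14093 = 0.30603.

σ_M = 0.31 mag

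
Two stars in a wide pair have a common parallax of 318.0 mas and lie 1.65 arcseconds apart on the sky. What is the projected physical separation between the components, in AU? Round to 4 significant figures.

5.189 AU

d = 1/p = 1/0.3180″ = 3.1447 pc.
At distance d (pc), an angle of θ arcsec spans θ·d AU: s = 1.65 × 3.1447 = 5.1888 AU.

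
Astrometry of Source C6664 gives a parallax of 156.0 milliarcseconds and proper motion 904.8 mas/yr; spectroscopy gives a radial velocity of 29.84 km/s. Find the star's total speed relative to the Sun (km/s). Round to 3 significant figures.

40.6 km/s

d = 1/p = 1/0.1560″ = 6.4103 pc.
μ = 904.8 mas/yr = 0.9048 ″/yr.
v_t = 4.740 μ d = 4.740 × 0.9048 × 6.4103 = 27.492 km/s.
v = √(v_r² + v_t²) = √(29.84² + 27.492²) = √1646.24 = 40.574 km/s.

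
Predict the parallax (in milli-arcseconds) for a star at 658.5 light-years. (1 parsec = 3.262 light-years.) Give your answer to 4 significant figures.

4.954 mas

d = 658.5 ly ÷ 3.262 = 201.87 pc.
p = 1/d = 1/201.87 = 0.0049537 arcsec.
= 0.0049537 × 1000 = 4.9537 mas.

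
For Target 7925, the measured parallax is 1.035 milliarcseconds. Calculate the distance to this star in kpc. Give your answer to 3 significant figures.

0.966 kpc

p = 1.035 milliarcseconds = 0.001035 arcsec.
d = 1/p = 1/0.001035 = 966.18 pc.
= 0.96618 kpc.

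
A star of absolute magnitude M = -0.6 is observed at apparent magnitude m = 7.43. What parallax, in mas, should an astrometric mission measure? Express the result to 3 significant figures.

2.48 mas

m − M = 7.43 − (-0.6) = 8.03.
d = 10^((m−M)/5 + 1) = 10^2.606 = 403.65 pc.
p = 1/d = 1/403.65 = 0.0024774 arcsec = 2.4774 mas.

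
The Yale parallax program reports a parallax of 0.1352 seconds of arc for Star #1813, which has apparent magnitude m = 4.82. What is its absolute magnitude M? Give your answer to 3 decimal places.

M = 5.475

d = 1/p = 1/0.1352″ = 7.3964 pc.
m − M = 5 log₁₀(7.3964) − 5 = 4.3451 − 5 = -0.6549.
M = m − (m − M) = 4.82 − (-0.6549) = 5.475.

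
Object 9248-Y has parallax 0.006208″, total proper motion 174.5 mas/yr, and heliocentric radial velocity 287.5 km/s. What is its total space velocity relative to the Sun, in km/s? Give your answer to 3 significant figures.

317 km/s

d = 1/p = 1/0.006208″ = 161.08 pc.
μ = 174.5 mas/yr = 0.1745 ″/yr.
v_t = 4.740 μ d = 4.740 × 0.1745 × 161.08 = 133.23 km/s.
v = √(v_r² + v_t²) = √(287.5² + 133.23²) = √100406 = 316.87 km/s.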